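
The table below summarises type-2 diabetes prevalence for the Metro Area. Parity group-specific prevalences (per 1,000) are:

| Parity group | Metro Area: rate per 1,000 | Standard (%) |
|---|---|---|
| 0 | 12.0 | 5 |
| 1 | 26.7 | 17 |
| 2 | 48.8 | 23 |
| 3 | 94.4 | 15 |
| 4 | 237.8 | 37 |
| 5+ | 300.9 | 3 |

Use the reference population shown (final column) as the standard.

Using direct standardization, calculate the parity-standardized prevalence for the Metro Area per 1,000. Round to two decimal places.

Standard weights: 0.05, 0.17, 0.23, 0.15, 0.37, 0.03.
Standardized rate: 0.0500×12.0 + 0.1700×26.7 + 0.2300×48.8 + 0.1500×94.4 + 0.3700×237.8 + 0.0300×300.9 = 127.5360 per 1,000.

127.54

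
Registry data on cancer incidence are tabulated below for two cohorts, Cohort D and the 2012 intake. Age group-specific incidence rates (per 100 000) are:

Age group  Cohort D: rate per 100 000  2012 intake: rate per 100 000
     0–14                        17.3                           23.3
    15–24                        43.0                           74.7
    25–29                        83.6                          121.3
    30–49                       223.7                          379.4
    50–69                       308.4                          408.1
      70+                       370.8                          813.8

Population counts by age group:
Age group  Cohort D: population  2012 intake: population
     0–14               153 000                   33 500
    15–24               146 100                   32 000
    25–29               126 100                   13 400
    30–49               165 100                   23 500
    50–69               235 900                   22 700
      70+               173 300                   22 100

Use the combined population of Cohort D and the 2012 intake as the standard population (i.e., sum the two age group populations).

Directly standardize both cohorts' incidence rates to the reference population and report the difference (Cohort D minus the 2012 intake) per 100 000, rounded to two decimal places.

Combined standard total = 1 146 700; weights = 0.1626, 0.1553, 0.1217, 0.1645, 0.2255, 0.1704.
Cohort D: 0.1626×17.3 + 0.1553×43.0 + 0.1217×83.6 + 0.1645×223.7 + 0.2255×308.4 + 0.1704×370.8 = 189.1893 per 100 000.
The 2012 intake: 0.1626×23.3 + 0.1553×74.7 + 0.1217×121.3 + 0.1645×379.4 + 0.2255×408.1 + 0.1704×813.8 = 323.2553 per 100 000.
Difference = 189.1893 − 323.2553 = -134.0661.

-134.07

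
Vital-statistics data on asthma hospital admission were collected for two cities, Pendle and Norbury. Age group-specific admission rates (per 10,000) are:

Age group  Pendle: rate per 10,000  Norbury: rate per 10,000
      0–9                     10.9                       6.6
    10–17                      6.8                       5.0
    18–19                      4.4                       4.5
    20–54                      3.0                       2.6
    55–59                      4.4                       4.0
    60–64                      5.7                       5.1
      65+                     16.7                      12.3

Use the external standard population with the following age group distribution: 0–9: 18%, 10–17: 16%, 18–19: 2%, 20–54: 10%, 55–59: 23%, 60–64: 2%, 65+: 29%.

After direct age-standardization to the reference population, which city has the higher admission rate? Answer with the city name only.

Standard weights: 0.18, 0.16, 0.02, 0.10, 0.23, 0.02, 0.29.
Pendle: 0.1800×10.9 + 0.1600×6.8 + 0.0200×4.4 + 0.1000×3.0 + 0.2300×4.4 + 0.0200×5.7 + 0.2900×16.7 = 9.4070 per 10,000.
Norbury: 0.1800×6.6 + 0.1600×5.0 + 0.0200×4.5 + 0.1000×2.6 + 0.2300×4.0 + 0.0200×5.1 + 0.2900×12.3 = 6.9270 per 10,000.

Pendle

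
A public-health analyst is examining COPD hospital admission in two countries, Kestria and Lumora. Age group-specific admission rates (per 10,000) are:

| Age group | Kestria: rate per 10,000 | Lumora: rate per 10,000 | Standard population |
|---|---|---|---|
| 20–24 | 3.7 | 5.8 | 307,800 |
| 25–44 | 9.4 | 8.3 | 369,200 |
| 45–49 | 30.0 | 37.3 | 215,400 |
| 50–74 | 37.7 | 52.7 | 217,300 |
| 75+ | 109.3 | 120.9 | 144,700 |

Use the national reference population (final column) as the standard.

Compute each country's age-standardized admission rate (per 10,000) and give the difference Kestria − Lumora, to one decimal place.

-5.4

Standard total = 1,254,400; weights = 0.2454, 0.2943, 0.1717, 0.1732, 0.1154.
Kestria: 0.2454×3.7 + 0.2943×9.4 + 0.1717×30.0 + 0.1732×37.7 + 0.1154×109.3 = 27.9650 per 10,000.
Lumora: 0.2454×5.8 + 0.2943×8.3 + 0.1717×37.3 + 0.1732×52.7 + 0.1154×120.9 = 33.3466 per 10,000.
Difference = 27.9650 − 33.3466 = -5.3816.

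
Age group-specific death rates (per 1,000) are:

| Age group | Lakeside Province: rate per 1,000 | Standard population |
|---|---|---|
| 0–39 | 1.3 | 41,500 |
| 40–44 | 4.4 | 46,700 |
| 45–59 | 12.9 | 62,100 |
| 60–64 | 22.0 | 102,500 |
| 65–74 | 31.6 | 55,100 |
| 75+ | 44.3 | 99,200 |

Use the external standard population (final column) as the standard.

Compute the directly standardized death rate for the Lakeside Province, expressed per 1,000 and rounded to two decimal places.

23.22

Standard total = 407,100; weights = 0.1019, 0.1147, 0.1525, 0.2518, 0.1353, 0.2437.
Standardized rate: 0.1019×1.3 + 0.1147×4.4 + 0.1525×12.9 + 0.2518×22.0 + 0.1353×31.6 + 0.2437×44.3 = 23.2160 per 1,000.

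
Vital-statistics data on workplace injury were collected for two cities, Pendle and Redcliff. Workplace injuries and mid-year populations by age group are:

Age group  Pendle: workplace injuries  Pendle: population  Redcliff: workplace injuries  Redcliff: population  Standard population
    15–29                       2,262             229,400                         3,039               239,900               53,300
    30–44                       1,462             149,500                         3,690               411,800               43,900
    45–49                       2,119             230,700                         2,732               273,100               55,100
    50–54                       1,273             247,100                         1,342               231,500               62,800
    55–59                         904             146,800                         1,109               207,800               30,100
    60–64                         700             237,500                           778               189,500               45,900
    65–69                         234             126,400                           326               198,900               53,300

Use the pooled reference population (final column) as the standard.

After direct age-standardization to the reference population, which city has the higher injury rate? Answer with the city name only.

Age-specific rates per 10,000 for Pendle: 98.61, 97.79, 91.85, 51.52, 61.58, 29.47, 18.51.
For Redcliff: 126.68, 89.61, 100.04, 57.97, 53.37, 41.06, 16.39.
Standard total = 344,400; weights = 0.1548, 0.1275, 0.1600, 0.1823, 0.0874, 0.1333, 0.1548.
Pendle: 0.1548×98.61 + 0.1275×97.79 + 0.1600×91.85 + 0.1823×51.52 + 0.0874×61.58 + 0.1333×29.47 + 0.1548×18.51 = 63.9900 per 10,000.
Redcliff: 0.1548×126.68 + 0.1275×89.61 + 0.1600×100.04 + 0.1823×57.97 + 0.0874×53.37 + 0.1333×41.06 + 0.1548×16.39 = 70.2747 per 10,000.

Redcliff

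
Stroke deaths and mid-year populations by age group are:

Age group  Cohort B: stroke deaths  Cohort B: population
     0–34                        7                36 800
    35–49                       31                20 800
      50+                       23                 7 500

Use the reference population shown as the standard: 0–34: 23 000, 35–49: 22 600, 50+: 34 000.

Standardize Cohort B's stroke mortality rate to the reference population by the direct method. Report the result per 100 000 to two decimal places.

Age-specific rates per 100 000 for Cohort B: 19.02, 149.04, 306.67.
Standard total = 79 600; weights = 0.2889, 0.2839, 0.4271.
Standardized rate: 0.2889×19.02 + 0.2839×149.04 + 0.4271×306.67 = 178.7994 per 100 000.

178.80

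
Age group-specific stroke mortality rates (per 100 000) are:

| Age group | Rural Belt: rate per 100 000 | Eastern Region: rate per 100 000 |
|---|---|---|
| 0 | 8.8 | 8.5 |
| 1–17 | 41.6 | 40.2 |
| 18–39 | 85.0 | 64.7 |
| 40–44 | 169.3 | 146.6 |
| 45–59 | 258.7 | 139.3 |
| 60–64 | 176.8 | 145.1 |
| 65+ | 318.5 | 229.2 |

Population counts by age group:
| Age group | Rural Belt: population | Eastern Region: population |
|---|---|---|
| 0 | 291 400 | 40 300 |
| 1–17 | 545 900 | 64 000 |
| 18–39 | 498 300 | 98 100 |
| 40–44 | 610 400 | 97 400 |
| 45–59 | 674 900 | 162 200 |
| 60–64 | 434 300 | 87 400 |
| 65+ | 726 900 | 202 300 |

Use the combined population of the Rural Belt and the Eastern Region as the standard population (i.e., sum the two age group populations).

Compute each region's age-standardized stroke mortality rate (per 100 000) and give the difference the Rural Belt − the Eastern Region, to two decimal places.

Combined standard total = 4 533 800; weights = 0.0732, 0.1345, 0.1315, 0.1561, 0.1846, 0.1151, 0.2049.
The Rural Belt: 0.0732×8.8 + 0.1345×41.6 + 0.1315×85.0 + 0.1561×169.3 + 0.1846×258.7 + 0.1151×176.8 + 0.2049×318.5 = 177.2376 per 100 000.
The Eastern Region: 0.0732×8.5 + 0.1345×40.2 + 0.1315×64.7 + 0.1561×146.6 + 0.1846×139.3 + 0.1151×145.1 + 0.2049×229.2 = 126.8180 per 100 000.
Difference = 177.2376 − 126.8180 = 50.4196.

50.42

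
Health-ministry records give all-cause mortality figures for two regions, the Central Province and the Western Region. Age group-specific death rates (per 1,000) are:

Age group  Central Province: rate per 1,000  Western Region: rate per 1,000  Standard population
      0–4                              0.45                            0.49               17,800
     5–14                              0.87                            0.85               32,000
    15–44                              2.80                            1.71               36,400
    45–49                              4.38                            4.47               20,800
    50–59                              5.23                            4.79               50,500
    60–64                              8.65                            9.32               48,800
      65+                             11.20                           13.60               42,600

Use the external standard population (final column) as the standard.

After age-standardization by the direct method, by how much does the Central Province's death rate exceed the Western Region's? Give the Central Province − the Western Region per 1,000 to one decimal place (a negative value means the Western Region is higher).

-0.3

Standard total = 248,900; weights = 0.0715, 0.1286, 0.1462, 0.0836, 0.2029, 0.1961, 0.1712.
The Central Province: 0.0715×0.45 + 0.1286×0.87 + 0.1462×2.80 + 0.0836×4.38 + 0.2029×5.23 + 0.1961×8.65 + 0.1712×11.20 = 5.5935 per 1,000.
The Western Region: 0.0715×0.49 + 0.1286×0.85 + 0.1462×1.71 + 0.0836×4.47 + 0.2029×4.79 + 0.1961×9.32 + 0.1712×13.60 = 5.8948 per 1,000.
Difference = 5.5935 − 5.8948 = -0.3013.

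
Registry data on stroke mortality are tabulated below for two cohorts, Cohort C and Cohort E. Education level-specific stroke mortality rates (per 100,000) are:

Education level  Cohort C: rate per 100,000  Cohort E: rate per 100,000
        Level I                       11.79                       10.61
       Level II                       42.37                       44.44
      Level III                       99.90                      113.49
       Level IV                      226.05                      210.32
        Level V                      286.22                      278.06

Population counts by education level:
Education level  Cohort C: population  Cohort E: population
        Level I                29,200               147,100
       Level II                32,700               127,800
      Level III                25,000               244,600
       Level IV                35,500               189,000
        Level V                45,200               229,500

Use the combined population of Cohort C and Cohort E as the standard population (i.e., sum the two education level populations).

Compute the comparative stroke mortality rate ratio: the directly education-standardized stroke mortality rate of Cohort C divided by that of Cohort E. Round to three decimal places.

Combined standard total = 1,105,600; weights = 0.1595, 0.1452, 0.2438, 0.2031, 0.2485.
Cohort C: 0.1595×11.79 + 0.1452×42.37 + 0.2438×99.90 + 0.2031×226.05 + 0.2485×286.22 = 149.4074 per 100,000.
Cohort E: 0.1595×10.61 + 0.1452×44.44 + 0.2438×113.49 + 0.2031×210.32 + 0.2485×278.06 = 147.6121 per 100,000.
Ratio = 149.4074 ÷ 147.6121 = 1.01216.

1.012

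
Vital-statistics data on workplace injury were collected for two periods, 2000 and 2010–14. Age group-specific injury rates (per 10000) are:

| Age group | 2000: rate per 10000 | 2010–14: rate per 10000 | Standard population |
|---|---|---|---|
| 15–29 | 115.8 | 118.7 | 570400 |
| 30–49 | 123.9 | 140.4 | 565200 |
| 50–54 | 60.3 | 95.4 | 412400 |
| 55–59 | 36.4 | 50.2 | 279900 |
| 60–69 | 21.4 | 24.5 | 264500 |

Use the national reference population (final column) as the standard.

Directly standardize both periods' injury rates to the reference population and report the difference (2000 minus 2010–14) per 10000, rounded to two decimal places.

-14.40

Standard total = 2092400; weights = 0.2726, 0.2701, 0.1971, 0.1338, 0.1264.
2000: 0.2726×115.8 + 0.2701×123.9 + 0.1971×60.3 + 0.1338×36.4 + 0.1264×21.4 = 84.4948 per 10000.
2010–14: 0.2726×118.7 + 0.2701×140.4 + 0.1971×95.4 + 0.1338×50.2 + 0.1264×24.5 = 98.8983 per 10000.
Difference = 84.4948 − 98.8983 = -14.4034.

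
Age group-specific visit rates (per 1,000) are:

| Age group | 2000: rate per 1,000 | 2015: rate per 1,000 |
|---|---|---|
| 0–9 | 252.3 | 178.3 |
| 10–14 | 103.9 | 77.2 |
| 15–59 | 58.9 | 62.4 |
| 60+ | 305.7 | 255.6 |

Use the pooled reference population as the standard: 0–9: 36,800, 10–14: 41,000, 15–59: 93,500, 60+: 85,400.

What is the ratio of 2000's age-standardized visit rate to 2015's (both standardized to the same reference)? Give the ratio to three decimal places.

1.208

Standard total = 256,700; weights = 0.1434, 0.1597, 0.3642, 0.3327.
2000: 0.1434×252.3 + 0.1597×103.9 + 0.3642×58.9 + 0.3327×305.7 = 175.9192 per 1,000.
2015: 0.1434×178.3 + 0.1597×77.2 + 0.3642×62.4 + 0.3327×255.6 = 145.6536 per 1,000.
Ratio = 175.9192 ÷ 145.6536 = 1.20779.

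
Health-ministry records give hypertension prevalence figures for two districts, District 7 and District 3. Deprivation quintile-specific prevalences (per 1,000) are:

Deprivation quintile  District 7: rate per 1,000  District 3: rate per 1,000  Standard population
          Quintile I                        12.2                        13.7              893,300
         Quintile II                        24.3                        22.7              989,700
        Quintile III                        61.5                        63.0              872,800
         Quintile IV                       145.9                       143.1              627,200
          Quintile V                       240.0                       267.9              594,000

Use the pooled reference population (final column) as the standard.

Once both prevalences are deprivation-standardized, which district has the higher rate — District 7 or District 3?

District 3

Standard total = 3,977,000; weights = 0.2246, 0.2489, 0.2195, 0.1577, 0.1494.
District 7: 0.2246×12.2 + 0.2489×24.3 + 0.2195×61.5 + 0.1577×145.9 + 0.1494×240.0 = 81.1400 per 1,000.
District 3: 0.2246×13.7 + 0.2489×22.7 + 0.2195×63.0 + 0.1577×143.1 + 0.1494×267.9 = 85.1334 per 1,000.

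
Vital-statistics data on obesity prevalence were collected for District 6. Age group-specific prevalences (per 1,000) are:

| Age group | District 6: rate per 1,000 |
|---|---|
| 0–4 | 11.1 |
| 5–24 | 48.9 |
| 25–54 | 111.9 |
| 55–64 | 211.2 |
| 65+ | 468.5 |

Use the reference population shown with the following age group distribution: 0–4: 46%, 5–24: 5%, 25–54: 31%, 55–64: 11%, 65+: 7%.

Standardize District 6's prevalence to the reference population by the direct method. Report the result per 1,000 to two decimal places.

Standard weights: 0.46, 0.05, 0.31, 0.11, 0.07.
Standardized rate: 0.4600×11.1 + 0.0500×48.9 + 0.3100×111.9 + 0.1100×211.2 + 0.0700×468.5 = 98.2670 per 1,000.

98.27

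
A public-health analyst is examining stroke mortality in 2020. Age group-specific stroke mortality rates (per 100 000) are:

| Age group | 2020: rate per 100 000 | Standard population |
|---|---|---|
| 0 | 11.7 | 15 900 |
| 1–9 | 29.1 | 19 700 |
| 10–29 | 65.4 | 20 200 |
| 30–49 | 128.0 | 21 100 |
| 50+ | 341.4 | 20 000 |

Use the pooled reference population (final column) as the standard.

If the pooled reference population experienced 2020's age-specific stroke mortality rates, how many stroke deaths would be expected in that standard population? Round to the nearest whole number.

116

Expected stroke deaths = Σ (standard pop × age-specific rate ÷ 100 000)
= 15 900×11.7/100 000 + 19 700×29.1/100 000 + 20 200×65.4/100 000 + 21 100×128.0/100 000 + 20 000×341.4/100 000
= 1.86 + 5.73 + 13.21 + 27.01 + 68.28 = 116.09.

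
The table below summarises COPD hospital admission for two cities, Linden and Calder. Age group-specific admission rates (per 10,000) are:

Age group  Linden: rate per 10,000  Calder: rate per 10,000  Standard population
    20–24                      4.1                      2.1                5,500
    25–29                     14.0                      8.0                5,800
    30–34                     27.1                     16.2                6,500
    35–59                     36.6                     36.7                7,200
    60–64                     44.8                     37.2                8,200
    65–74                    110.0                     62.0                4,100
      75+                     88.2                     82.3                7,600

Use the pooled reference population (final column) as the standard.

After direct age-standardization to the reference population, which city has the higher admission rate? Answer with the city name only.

Standard total = 44,900; weights = 0.1225, 0.1292, 0.1448, 0.1604, 0.1826, 0.0913, 0.1693.
Linden: 0.1225×4.1 + 0.1292×14.0 + 0.1448×27.1 + 0.1604×36.6 + 0.1826×44.8 + 0.0913×110.0 + 0.1693×88.2 = 45.2584 per 10,000.
Calder: 0.1225×2.1 + 0.1292×8.0 + 0.1448×16.2 + 0.1604×36.7 + 0.1826×37.2 + 0.0913×62.0 + 0.1693×82.3 = 35.9067 per 10,000.

Linden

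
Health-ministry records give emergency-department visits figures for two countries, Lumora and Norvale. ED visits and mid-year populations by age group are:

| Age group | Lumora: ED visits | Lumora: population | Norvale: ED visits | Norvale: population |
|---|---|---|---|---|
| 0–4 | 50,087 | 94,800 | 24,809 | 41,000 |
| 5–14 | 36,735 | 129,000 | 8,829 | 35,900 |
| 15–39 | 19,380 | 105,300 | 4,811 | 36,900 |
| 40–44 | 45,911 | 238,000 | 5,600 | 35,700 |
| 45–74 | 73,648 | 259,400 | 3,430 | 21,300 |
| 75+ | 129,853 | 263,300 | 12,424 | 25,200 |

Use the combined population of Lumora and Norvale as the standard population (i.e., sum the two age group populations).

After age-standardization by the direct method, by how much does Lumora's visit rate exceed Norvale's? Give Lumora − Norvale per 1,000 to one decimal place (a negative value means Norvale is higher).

37.3

Age-specific rates per 1,000 for Lumora: 528.344, 284.767, 184.046, 192.903, 283.917, 493.175.
For Norvale: 605.098, 245.933, 130.379, 156.863, 161.033, 493.016.
Combined standard total = 1,285,800; weights = 0.1056, 0.1282, 0.1106, 0.2129, 0.2183, 0.2244.
Lumora: 0.1056×528.344 + 0.1282×284.767 + 0.1106×184.046 + 0.2129×192.903 + 0.2183×283.917 + 0.2244×493.175 = 326.3747 per 1,000.
Norvale: 0.1056×605.098 + 0.1282×245.933 + 0.1106×130.379 + 0.2129×156.863 + 0.2183×161.033 + 0.2244×493.016 = 289.0317 per 1,000.
Difference = 326.3747 − 289.0317 = 37.3431.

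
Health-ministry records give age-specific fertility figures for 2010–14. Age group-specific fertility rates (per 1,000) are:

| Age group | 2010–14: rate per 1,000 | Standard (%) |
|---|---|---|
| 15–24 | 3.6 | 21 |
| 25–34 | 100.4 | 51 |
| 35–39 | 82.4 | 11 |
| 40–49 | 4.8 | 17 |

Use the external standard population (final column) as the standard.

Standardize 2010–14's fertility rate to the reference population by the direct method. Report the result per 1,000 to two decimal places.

61.84

Standard weights: 0.21, 0.51, 0.11, 0.17.
Standardized rate: 0.2100×3.6 + 0.5100×100.4 + 0.1100×82.4 + 0.1700×4.8 = 61.8400 per 1,000.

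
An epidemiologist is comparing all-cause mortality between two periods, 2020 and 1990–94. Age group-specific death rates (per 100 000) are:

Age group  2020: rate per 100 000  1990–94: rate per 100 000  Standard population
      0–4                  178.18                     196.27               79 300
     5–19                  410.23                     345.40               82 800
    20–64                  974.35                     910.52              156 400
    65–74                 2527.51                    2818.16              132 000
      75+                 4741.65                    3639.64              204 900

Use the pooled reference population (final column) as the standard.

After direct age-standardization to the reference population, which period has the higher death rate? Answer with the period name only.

2020

Standard total = 655 400; weights = 0.1210, 0.1263, 0.2386, 0.2014, 0.3126.
2020: 0.1210×178.18 + 0.1263×410.23 + 0.2386×974.35 + 0.2014×2527.51 + 0.3126×4741.65 = 2297.3458 per 100 000.
1990–94: 0.1210×196.27 + 0.1263×345.40 + 0.2386×910.52 + 0.2014×2818.16 + 0.3126×3639.64 = 1990.1251 per 100 000.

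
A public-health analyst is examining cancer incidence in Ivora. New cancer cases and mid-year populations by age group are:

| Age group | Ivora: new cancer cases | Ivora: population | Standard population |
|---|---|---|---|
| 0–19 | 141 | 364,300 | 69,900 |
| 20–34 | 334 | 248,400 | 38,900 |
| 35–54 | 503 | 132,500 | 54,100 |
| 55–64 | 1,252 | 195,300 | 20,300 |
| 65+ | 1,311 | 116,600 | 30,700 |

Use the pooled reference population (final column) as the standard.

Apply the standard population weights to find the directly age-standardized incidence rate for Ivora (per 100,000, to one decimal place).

355.3

Age-specific rates per 100,000 for Ivora: 38.70, 134.46, 379.62, 641.07, 1124.36.
Standard total = 213,900; weights = 0.3268, 0.1819, 0.2529, 0.0949, 0.1435.
Standardized rate: 0.3268×38.70 + 0.1819×134.46 + 0.2529×379.62 + 0.0949×641.07 + 0.1435×1124.36 = 355.3292 per 100,000.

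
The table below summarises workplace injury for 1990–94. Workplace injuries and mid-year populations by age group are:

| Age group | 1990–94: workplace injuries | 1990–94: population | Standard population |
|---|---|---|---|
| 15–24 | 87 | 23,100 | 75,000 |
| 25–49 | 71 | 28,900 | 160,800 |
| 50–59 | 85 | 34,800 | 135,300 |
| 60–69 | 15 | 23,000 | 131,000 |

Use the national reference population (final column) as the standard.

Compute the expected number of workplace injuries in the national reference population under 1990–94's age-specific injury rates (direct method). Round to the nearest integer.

Age-specific rates per 10,000 for 1990–94: 37.66, 24.57, 24.43, 6.52.
Expected workplace injuries = Σ (standard pop × age-specific rate ÷ 10,000)
= 75,000×37.66/10,000 + 160,800×24.57/10,000 + 135,300×24.43/10,000 + 131,000×6.52/10,000
= 282.47 + 395.04 + 330.47 + 85.43 = 1093.42.

1093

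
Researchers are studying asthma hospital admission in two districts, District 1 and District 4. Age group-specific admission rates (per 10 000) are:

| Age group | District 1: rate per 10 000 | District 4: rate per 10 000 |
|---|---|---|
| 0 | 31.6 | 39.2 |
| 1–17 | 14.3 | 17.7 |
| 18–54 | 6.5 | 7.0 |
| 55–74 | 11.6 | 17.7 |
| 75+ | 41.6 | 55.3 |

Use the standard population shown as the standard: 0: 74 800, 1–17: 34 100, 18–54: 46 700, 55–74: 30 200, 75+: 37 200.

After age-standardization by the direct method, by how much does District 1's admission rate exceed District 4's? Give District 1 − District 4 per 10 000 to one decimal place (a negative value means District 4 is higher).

Standard total = 223 000; weights = 0.3354, 0.1529, 0.2094, 0.1354, 0.1668.
District 1: 0.3354×31.6 + 0.1529×14.3 + 0.2094×6.5 + 0.1354×11.6 + 0.1668×41.6 = 22.6578 per 10 000.
District 4: 0.3354×39.2 + 0.1529×17.7 + 0.2094×7.0 + 0.1354×17.7 + 0.1668×55.3 = 28.9432 per 10 000.
Difference = 22.6578 − 28.9432 = -6.2853.

-6.3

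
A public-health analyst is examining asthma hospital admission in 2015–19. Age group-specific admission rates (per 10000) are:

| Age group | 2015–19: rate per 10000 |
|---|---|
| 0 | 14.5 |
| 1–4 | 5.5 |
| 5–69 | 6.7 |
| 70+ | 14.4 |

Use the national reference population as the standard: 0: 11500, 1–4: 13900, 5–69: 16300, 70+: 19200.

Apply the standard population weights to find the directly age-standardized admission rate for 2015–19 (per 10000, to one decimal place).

10.3

Standard total = 60900; weights = 0.1888, 0.2282, 0.2677, 0.3153.
Standardized rate: 0.1888×14.5 + 0.2282×5.5 + 0.2677×6.7 + 0.3153×14.4 = 10.3266 per 10000.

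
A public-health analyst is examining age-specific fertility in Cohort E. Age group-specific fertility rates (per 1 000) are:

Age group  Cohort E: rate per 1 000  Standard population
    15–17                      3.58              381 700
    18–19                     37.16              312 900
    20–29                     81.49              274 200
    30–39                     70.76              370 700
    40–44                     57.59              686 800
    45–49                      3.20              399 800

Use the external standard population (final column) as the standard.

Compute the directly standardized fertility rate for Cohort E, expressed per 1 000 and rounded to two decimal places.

Standard total = 2 426 100; weights = 0.1573, 0.1290, 0.1130, 0.1528, 0.2831, 0.1648.
Standardized rate: 0.1573×3.58 + 0.1290×37.16 + 0.1130×81.49 + 0.1528×70.76 + 0.2831×57.59 + 0.1648×3.20 = 42.2082 per 1 000.

42.21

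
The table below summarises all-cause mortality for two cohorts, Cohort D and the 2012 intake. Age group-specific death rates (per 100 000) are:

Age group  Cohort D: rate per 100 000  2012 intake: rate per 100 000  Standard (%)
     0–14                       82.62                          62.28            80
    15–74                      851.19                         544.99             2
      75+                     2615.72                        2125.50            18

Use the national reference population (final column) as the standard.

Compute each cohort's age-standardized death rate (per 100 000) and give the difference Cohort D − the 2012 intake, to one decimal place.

Standard weights: 0.80, 0.02, 0.18.
Cohort D: 0.8000×82.62 + 0.0200×851.19 + 0.1800×2615.72 = 553.9494 per 100 000.
The 2012 intake: 0.8000×62.28 + 0.0200×544.99 + 0.1800×2125.50 = 443.3138 per 100 000.
Difference = 553.9494 − 443.3138 = 110.6356.

110.6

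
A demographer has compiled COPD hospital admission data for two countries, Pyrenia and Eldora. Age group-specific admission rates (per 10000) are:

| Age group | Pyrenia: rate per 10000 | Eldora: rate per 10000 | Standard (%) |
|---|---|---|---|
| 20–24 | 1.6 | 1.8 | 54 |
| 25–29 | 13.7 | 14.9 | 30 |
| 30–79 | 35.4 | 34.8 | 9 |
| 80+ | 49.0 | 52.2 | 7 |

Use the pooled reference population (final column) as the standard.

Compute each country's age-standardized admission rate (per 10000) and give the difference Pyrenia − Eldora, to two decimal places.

Standard weights: 0.54, 0.30, 0.09, 0.07.
Pyrenia: 0.5400×1.6 + 0.3000×13.7 + 0.0900×35.4 + 0.0700×49.0 = 11.5900 per 10000.
Eldora: 0.5400×1.8 + 0.3000×14.9 + 0.0900×34.8 + 0.0700×52.2 = 12.2280 per 10000.
Difference = 11.5900 − 12.2280 = -0.6380.

-0.64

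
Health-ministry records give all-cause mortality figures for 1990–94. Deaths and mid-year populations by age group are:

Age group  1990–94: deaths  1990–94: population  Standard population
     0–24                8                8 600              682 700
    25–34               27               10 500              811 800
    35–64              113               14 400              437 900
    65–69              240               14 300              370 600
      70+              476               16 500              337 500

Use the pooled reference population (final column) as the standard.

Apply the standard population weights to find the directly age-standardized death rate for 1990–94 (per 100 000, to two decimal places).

Age-specific rates per 100 000 for 1990–94: 93.02, 257.14, 784.72, 1678.32, 2884.85.
Standard total = 2 640 500; weights = 0.2585, 0.3074, 0.1658, 0.1404, 0.1278.
Standardized rate: 0.2585×93.02 + 0.3074×257.14 + 0.1658×784.72 + 0.1404×1678.32 + 0.1278×2884.85 = 837.5337 per 100 000.

837.53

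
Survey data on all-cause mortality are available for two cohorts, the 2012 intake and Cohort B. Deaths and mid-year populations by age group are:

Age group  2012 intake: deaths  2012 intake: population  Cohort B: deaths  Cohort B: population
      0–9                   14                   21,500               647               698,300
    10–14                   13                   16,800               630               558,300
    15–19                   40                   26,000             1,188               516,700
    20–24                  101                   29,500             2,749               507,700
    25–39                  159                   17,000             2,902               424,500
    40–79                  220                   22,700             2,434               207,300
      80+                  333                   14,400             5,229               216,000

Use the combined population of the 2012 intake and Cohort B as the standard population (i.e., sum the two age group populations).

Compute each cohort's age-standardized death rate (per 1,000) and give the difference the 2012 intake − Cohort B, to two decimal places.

-0.46

Age-specific rates per 1,000 for the 2012 intake: 0.651, 0.774, 1.538, 3.424, 9.353, 9.692, 23.125.
For Cohort B: 0.927, 1.128, 2.299, 5.415, 6.836, 11.741, 24.208.
Combined standard total = 3,276,700; weights = 0.2197, 0.1755, 0.1656, 0.1639, 0.1347, 0.0702, 0.0703.
The 2012 intake: 0.2197×0.651 + 0.1755×0.774 + 0.1656×1.538 + 0.1639×3.424 + 0.1347×9.353 + 0.0702×9.692 + 0.0703×23.125 = 4.6615 per 1,000.
Cohort B: 0.2197×0.927 + 0.1755×1.128 + 0.1656×2.299 + 0.1639×5.415 + 0.1347×6.836 + 0.0702×11.741 + 0.0703×24.208 = 5.1176 per 1,000.
Difference = 4.6615 − 5.1176 = -0.4561.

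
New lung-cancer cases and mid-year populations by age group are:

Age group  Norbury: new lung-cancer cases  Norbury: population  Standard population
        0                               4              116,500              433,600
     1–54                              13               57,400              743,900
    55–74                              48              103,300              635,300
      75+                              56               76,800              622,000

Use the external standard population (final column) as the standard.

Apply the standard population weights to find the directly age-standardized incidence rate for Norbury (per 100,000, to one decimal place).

Age-specific rates per 100,000 for Norbury: 3.43, 22.65, 46.47, 72.92.
Standard total = 2,434,800; weights = 0.1781, 0.3055, 0.2609, 0.2555.
Standardized rate: 0.1781×3.43 + 0.3055×22.65 + 0.2609×46.47 + 0.2555×72.92 = 38.2828 per 100,000.

38.3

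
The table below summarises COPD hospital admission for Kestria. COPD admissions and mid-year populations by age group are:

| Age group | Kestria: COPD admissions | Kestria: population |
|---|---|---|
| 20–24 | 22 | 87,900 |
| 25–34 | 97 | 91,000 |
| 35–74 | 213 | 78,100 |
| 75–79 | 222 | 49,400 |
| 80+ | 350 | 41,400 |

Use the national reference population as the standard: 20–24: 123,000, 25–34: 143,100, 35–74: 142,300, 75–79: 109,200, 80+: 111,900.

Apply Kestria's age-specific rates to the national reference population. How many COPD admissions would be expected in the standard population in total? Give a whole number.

Age-specific rates per 10,000 for Kestria: 2.50, 10.66, 27.27, 44.94, 84.54.
Expected COPD admissions = Σ (standard pop × age-specific rate ÷ 10,000)
= 123,000×2.50/10,000 + 143,100×10.66/10,000 + 142,300×27.27/10,000 + 109,200×44.94/10,000 + 111,900×84.54/10,000
= 30.78 + 152.54 + 388.09 + 490.74 + 946.01 = 2008.16.

2008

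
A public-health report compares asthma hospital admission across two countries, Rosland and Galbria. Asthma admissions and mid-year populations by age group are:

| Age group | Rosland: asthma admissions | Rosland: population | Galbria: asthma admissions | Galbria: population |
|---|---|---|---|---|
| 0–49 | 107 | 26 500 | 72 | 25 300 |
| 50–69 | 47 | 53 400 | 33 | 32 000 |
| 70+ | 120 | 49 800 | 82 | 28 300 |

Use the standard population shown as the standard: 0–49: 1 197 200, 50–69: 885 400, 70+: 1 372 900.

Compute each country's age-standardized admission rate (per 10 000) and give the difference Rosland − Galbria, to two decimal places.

Age-specific rates per 10 000 for Rosland: 40.38, 8.80, 24.10.
For Galbria: 28.46, 10.31, 28.98.
Standard total = 3 455 500; weights = 0.3465, 0.2562, 0.3973.
Rosland: 0.3465×40.38 + 0.2562×8.80 + 0.3973×24.10 = 25.8181 per 10 000.
Galbria: 0.3465×28.46 + 0.2562×10.31 + 0.3973×28.98 = 24.0143 per 10 000.
Difference = 25.8181 − 24.0143 = 1.8039.

1.80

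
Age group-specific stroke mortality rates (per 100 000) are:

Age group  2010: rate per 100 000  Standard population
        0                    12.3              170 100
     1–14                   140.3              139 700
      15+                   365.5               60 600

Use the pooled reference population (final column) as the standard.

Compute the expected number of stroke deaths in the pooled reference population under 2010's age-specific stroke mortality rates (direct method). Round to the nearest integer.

438

Expected stroke deaths = Σ (standard pop × age-specific rate ÷ 100 000)
= 170 100×12.3/100 000 + 139 700×140.3/100 000 + 60 600×365.5/100 000
= 20.92 + 196.00 + 221.49 = 438.41.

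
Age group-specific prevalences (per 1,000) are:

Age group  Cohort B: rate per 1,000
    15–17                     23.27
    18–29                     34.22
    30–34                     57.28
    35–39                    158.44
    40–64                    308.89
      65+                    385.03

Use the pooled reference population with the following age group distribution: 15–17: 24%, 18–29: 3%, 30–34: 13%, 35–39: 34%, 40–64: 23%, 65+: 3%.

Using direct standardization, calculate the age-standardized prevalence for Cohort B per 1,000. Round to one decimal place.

150.5

Standard weights: 0.24, 0.03, 0.13, 0.34, 0.23, 0.03.
Standardized rate: 0.2400×23.27 + 0.0300×34.22 + 0.1300×57.28 + 0.3400×158.44 + 0.2300×308.89 + 0.0300×385.03 = 150.5230 per 1,000.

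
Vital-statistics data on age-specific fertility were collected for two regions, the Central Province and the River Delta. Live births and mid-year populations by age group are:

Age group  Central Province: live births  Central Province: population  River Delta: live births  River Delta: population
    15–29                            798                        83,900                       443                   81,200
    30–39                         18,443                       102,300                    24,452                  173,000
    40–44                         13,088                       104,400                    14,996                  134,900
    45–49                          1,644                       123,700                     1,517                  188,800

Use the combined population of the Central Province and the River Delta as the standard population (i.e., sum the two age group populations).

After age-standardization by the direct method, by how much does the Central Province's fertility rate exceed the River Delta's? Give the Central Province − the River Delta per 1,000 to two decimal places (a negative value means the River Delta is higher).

16.56

Age-specific rates per 1,000 for the Central Province: 9.511, 180.283, 125.364, 13.290.
For the River Delta: 5.456, 141.341, 111.164, 8.035.
Combined standard total = 992,200; weights = 0.1664, 0.2775, 0.2412, 0.3150.
The Central Province: 0.1664×9.511 + 0.2775×180.283 + 0.2412×125.364 + 0.3150×13.290 = 86.0262 per 1,000.
The River Delta: 0.1664×5.456 + 0.2775×141.341 + 0.2412×111.164 + 0.3150×8.035 = 69.4662 per 1,000.
Difference = 86.0262 − 69.4662 = 16.5600.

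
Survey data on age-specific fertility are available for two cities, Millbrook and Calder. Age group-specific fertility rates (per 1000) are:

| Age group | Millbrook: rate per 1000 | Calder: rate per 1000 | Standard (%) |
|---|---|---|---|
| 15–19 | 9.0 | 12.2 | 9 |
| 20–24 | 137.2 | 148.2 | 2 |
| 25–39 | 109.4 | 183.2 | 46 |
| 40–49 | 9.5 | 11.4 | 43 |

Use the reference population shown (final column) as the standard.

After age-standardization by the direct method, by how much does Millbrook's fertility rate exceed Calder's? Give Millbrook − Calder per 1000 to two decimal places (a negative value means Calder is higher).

-35.27

Standard weights: 0.09, 0.02, 0.46, 0.43.
Millbrook: 0.0900×9.0 + 0.0200×137.2 + 0.4600×109.4 + 0.4300×9.5 = 57.9630 per 1000.
Calder: 0.0900×12.2 + 0.0200×148.2 + 0.4600×183.2 + 0.4300×11.4 = 93.2360 per 1000.
Difference = 57.9630 − 93.2360 = -35.2730.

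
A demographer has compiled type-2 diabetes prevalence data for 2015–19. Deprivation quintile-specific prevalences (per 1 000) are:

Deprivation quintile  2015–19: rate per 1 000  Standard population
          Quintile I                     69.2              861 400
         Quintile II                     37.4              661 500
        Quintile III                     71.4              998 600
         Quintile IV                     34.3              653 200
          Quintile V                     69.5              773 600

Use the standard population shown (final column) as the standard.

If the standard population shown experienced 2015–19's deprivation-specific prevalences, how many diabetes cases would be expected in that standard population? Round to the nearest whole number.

231819

Expected diabetes cases = Σ (standard pop × deprivation-specific rate ÷ 1 000)
= 861 400×69.2/1 000 + 661 500×37.4/1 000 + 998 600×71.4/1 000 + 653 200×34.3/1 000 + 773 600×69.5/1 000
= 59608.88 + 24740.10 + 71300.04 + 22404.76 + 53765.20 = 231818.98.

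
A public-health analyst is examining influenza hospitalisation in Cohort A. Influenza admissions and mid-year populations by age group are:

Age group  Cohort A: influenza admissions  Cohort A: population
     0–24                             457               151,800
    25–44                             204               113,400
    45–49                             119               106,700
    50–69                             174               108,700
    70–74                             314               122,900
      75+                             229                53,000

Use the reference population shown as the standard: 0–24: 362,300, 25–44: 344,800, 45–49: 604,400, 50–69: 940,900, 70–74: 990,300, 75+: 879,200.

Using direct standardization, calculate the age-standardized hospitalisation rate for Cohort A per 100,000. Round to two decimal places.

247.95

Age-specific rates per 100,000 for Cohort A: 301.05, 179.89, 111.53, 160.07, 255.49, 432.08.
Standard total = 4,121,900; weights = 0.0879, 0.0837, 0.1466, 0.2283, 0.2403, 0.2133.
Standardized rate: 0.0879×301.05 + 0.0837×179.89 + 0.1466×111.53 + 0.2283×160.07 + 0.2403×255.49 + 0.2133×432.08 = 247.9475 per 100,000.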